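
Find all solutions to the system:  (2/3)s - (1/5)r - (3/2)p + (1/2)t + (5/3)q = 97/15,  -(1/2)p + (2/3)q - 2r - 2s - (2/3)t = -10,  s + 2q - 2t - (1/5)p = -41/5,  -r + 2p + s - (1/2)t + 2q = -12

infinitely many solutions

Row-reduce:
R1 ← R1 / (-3/2).
R2 ← R2 + 1/2·R1.
R3 ← R3 + 1/5·R1.
R4 ← R4 − 2·R1.
R2 ← R2 / (1/9).
R1 ← R1 + 10/9·R2.
R3 ← R3 − 16/9·R2.
R4 ← R4 − 38/9·R2.
R3 ← R3 / (774/25).
R1 ← R1 + 96/5·R3.
R2 ← R2 + 87/5·R3.
R4 ← R4 − 361/5·R3.
R4 ← R4 / (2999/2322).
R1 ← R1 + 20/387·R4.
R2 ← R2 − 383/774·R4.
R3 ← R3 − 2735/2322·R4.
Rank is 4 with 5 unknowns, leaving t free.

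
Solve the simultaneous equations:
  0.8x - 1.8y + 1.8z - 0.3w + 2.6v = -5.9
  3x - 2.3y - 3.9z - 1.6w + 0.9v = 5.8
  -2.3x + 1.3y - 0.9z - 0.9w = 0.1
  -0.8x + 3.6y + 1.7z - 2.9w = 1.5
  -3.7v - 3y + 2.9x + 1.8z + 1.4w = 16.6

x = 0, y = -2, z = 0, w = -3, v = -4

Row-reduce the augmented matrix:
R1 ← R1 / (4/5).
R2 ← R2 − 3·R1.
R3 ← R3 + 23/10·R1.
R4 ← R4 + 4/5·R1.
R5 ← R5 − 29/10·R1.
R2 ← R2 / (89/20).
R1 ← R1 + 9/4·R2.
R3 ← R3 + 31/8·R2.
R4 ← R4 − 9/5·R2.
R5 ← R5 − 141/40·R2.
R3 ← R3 / (-4449/890).
R1 ← R1 + 279/89·R3.
R2 ← R2 + 213/89·R3.
R4 ← R4 − 6949/890·R3.
R5 ← R5 − 3303/890·R3.
R4 ← R4 / (-228031/35592).
R1 ← R1 − 2223/2966·R4.
R2 ← R2 − 5547/5932·R4.
R3 ← R3 − 7747/17796·R4.
R5 ← R5 − 37021/29660·R4.
R5 ← R5 / (-29375692/5700775).
R1 ← R1 + 454837/1140155·R5.
R2 ← R2 + 1172939/1140155·R5.
R3 ← R3 − 503532/1140155·R5.
R4 ← R4 + 1035416/1140155·R5.
Reading off the reduced rows gives x = 0, y = -2, z = 0, w = -3, v = -4.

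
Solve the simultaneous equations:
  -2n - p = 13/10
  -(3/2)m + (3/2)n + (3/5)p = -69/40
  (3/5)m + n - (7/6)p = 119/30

Row-reduce the augmented matrix:
Swap R1 and R2.
R1 ← R1 / (-3/2).
R3 ← R3 − 3/5·R1.
R2 ← R2 / (-2).
R1 ← R1 + 1·R2.
R3 ← R3 − 8/5·R2.
R3 ← R3 / (-259/150).
R1 ← R1 − 1/10·R3.
R2 ← R2 − 1/2·R3.
Reading off the reduced rows gives m = 3/4, n = 3/5, p = -5/2.

m = 3/4, n = 3/5, p = -5/2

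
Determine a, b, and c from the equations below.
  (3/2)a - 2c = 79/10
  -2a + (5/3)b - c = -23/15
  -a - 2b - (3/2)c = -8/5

a = 13/5, b = 1, c = -2

Row-reduce the augmented matrix:
R1 ← R1 / (3/2).
R2 ← R2 + 2·R1.
R3 ← R3 + 1·R1.
R2 ← R2 / (5/3).
R3 ← R3 + 2·R2.
R3 ← R3 / (-217/30).
R1 ← R1 + 4/3·R3.
R2 ← R2 + 11/5·R3.
Reading off the reduced rows gives a = 13/5, b = 1, c = -2.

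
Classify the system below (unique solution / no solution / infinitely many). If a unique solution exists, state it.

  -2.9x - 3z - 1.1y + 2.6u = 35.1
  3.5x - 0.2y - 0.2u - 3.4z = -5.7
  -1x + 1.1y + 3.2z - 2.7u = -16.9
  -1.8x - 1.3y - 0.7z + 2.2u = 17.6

x = -5, y = 4, z = -4, u = 5

Row-reduce the augmented matrix:
R1 ← R1 / (-29/10).
R2 ← R2 − 7/2·R1.
R3 ← R3 + 1·R1.
R4 ← R4 + 9/5·R1.
R2 ← R2 / (-443/290).
R1 ← R1 − 11/29·R2.
R3 ← R3 − 429/290·R2.
R4 ← R4 + 179/290·R2.
R3 ← R3 / (-1136/443).
R1 ← R1 + 314/443·R3.
R2 ← R2 − 2036/443·R3.
R4 ← R4 − 3543/886·R3.
R4 ← R4 / (-40277/22720).
R1 ← R1 − 231/5680·R4.
R2 ← R2 + 9287/2840·R4.
R3 ← R3 − 3329/11360·R4.
Reading off the reduced rows gives x = -5, y = 4, z = -4, u = 5.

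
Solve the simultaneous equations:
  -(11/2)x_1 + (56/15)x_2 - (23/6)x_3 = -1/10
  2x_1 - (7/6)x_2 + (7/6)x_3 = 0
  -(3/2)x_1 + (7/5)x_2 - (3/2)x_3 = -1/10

Row-reduce:
R1 ← R1 / (-11/2).
R2 ← R2 − 2·R1.
R3 ← R3 + 3/2·R1.
R2 ← R2 / (21/110).
R1 ← R1 + 112/165·R2.
R3 ← R3 − 21/55·R2.
Rank is 2 with 3 unknowns, leaving x_3 free.

infinitely many solutions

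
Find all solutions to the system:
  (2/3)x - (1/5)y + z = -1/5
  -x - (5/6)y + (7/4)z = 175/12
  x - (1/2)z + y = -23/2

Row-reduce the augmented matrix:
R1 ← R1 / (2/3).
R2 ← R2 + 1·R1.
R3 ← R3 − 1·R1.
R2 ← R2 / (-17/15).
R1 ← R1 + 3/10·R2.
R3 ← R3 − 13/10·R2.
R3 ← R3 / (235/136).
R1 ← R1 − 87/136·R3.
R2 ← R2 + 195/68·R3.
Reading off the reduced rows gives x = -6, y = -4, z = 3.

x = -6, y = -4, z = 3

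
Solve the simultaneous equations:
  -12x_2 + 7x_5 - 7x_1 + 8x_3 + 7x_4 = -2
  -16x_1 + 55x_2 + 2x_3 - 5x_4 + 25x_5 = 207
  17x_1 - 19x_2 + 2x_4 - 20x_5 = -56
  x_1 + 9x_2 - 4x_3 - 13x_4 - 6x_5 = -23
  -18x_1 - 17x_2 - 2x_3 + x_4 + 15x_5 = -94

no solution

Row-reduce:
R1 ← R1 / (-7).
R2 ← R2 + 16·R1.
R3 ← R3 − 17·R1.
R4 ← R4 − 1·R1.
R5 ← R5 + 18·R1.
R2 ← R2 / (577/7).
R1 ← R1 − 12/7·R2.
R3 ← R3 + 337/7·R2.
R4 ← R4 − 51/7·R2.
R5 ← R5 − 97/7·R2.
R3 ← R3 / (5722/577).
R1 ← R1 + 464/577·R3.
R2 ← R2 + 114/577·R3.
R4 ← R4 + 818/577·R3.
R5 ← R5 + 11444/577·R3.
R4 ← R4 / (-26267/2861).
R1 ← R1 + 49/2861·R4.
R2 ← R2 + 345/2861·R4.
R3 ← R3 − 1943/2861·R4.
Row 5 reduces to 0 = 1, a contradiction. The system is inconsistent.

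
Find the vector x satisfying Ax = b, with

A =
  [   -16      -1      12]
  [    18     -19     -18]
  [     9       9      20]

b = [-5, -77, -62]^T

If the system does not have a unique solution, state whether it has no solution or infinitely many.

Row-reduce the augmented matrix:
R1 ← R1 / (-16).
R2 ← R2 − 18·R1.
R3 ← R3 − 9·R1.
R2 ← R2 / (-161/8).
R1 ← R1 − 1/16·R2.
R3 ← R3 − 135/16·R2.
R3 ← R3 / (4003/161).
R1 ← R1 + 123/161·R3.
R2 ← R2 − 36/161·R3.
Reading off the reduced rows gives x_1 = -3, x_2 = 5, x_3 = -4.

x_1 = -3, x_2 = 5, x_3 = -4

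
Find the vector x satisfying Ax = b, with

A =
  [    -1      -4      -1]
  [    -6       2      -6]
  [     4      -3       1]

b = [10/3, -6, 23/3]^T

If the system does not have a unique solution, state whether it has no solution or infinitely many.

x_1 = 4/3, x_2 = -1, x_3 = -2/3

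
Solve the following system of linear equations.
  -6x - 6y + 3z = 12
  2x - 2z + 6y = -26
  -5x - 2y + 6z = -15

Row-reduce the augmented matrix:
R1 ← R1 / (-6).
R2 ← R2 − 2·R1.
R3 ← R3 + 5·R1.
R2 ← R2 / (4).
R1 ← R1 − 1·R2.
R3 ← R3 − 3·R2.
R3 ← R3 / (17/4).
R1 ← R1 + 1/4·R3.
R2 ← R2 + 1/4·R3.
Reading off the reduced rows gives x = 3, y = -6, z = -2.

x = 3, y = -6, z = -2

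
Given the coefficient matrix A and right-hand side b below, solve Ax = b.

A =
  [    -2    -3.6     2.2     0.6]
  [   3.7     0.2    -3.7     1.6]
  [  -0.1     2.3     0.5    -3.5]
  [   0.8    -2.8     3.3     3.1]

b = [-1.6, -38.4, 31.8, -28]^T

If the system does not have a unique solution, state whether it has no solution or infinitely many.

Row-reduce the augmented matrix:
R1 ← R1 / (-2).
R2 ← R2 − 37/10·R1.
R3 ← R3 + 1/10·R1.
R4 ← R4 − 4/5·R1.
R2 ← R2 / (-323/50).
R1 ← R1 − 9/5·R2.
R3 ← R3 − 62/25·R2.
R4 ← R4 + 106/25·R2.
R3 ← R3 / (3437/6460).
R1 ← R1 + 322/323·R3.
R2 ← R2 + 37/646·R3.
R4 ← R4 − 12717/3230·R3.
R4 ← R4 / (343437/17185).
R1 ← R1 + 2067/491·R4.
R2 ← R2 + 2363/3437·R4.
R3 ← R3 + 16083/3437·R4.
Reading off the reduced rows gives x_1 = -6, x_2 = 4, x_3 = 2, x_4 = -6.

x_1 = -6, x_2 = 4, x_3 = 2, x_4 = -6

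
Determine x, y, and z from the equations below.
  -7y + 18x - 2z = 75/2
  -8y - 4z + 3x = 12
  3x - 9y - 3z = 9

Row-reduce the augmented matrix:
R1 ← R1 / (18).
R2 ← R2 − 3·R1.
R3 ← R3 − 3·R1.
R2 ← R2 / (-41/6).
R1 ← R1 + 7/18·R2.
R3 ← R3 + 47/6·R2.
R3 ← R3 / (63/41).
R1 ← R1 − 4/41·R3.
R2 ← R2 − 22/41·R3.
Reading off the reduced rows gives x = 2, y = 1/2, z = -5/2.

x = 2, y = 1/2, z = -5/2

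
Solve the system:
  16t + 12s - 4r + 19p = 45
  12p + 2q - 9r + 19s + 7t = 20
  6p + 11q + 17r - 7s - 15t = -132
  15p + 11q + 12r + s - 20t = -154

infinitely many solutions

Row-reduce:
R1 ← R1 / (19).
R2 ← R2 − 12·R1.
R3 ← R3 − 6·R1.
R4 ← R4 − 15·R1.
R2 ← R2 / (2).
R3 ← R3 − 11·R2.
R4 ← R4 − 11·R2.
R3 ← R3 / (2047/38).
R1 ← R1 + 4/19·R3.
R2 ← R2 + 123/38·R3.
R4 ← R4 − 1929/38·R3.
R4 ← R4 / (-3945/2047).
R1 ← R1 − 704/2047·R4.
R2 ← R2 − 2636/2047·R4.
R3 ← R3 + 2797/2047·R4.
Rank is 4 with 5 unknowns, leaving t free.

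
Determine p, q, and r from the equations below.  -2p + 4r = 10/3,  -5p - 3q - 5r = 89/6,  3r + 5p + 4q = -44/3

p = -7/3, q = -1/2, r = -1/3

Row-reduce the augmented matrix:
R1 ← R1 / (-2).
R2 ← R2 + 5·R1.
R3 ← R3 − 5·R1.
R2 ← R2 / (-3).
R3 ← R3 − 4·R2.
R3 ← R3 / (-7).
R1 ← R1 + 2·R3.
R2 ← R2 − 5·R3.
Reading off the reduced rows gives p = -7/3, q = -1/2, r = -1/3.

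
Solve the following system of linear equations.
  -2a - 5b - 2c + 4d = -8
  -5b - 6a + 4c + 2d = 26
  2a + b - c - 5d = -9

infinitely many solutions

Row-reduce:
R1 ← R1 / (-2).
R2 ← R2 + 6·R1.
R3 ← R3 − 2·R1.
R2 ← R2 / (10).
R1 ← R1 − 5/2·R2.
R3 ← R3 + 4·R2.
R1 ← R1 + 3/2·R3.
R2 ← R2 − 1·R3.
Rank is 3 with 4 unknowns, leaving d free.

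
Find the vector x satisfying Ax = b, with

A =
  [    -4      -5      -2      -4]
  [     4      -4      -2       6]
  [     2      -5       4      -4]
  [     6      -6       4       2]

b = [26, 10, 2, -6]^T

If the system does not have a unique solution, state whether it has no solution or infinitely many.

Row-reduce the augmented matrix:
R1 ← R1 / (-4).
R2 ← R2 − 4·R1.
R3 ← R3 − 2·R1.
R4 ← R4 − 6·R1.
R2 ← R2 / (-9).
R1 ← R1 − 5/4·R2.
R3 ← R3 + 15/2·R2.
R4 ← R4 + 27/2·R2.
R3 ← R3 / (19/3).
R1 ← R1 + 1/18·R3.
R2 ← R2 − 4/9·R3.
R4 ← R4 − 7·R3.
R4 ← R4 / (28/19).
R1 ← R1 − 23/19·R4.
R2 ← R2 − 6/19·R4.
R3 ← R3 + 23/19·R4.
Reading off the reduced rows gives x_1 = 2, x_2 = -2, x_3 = -6, x_4 = -3.

x_1 = 2, x_2 = -2, x_3 = -6, x_4 = -3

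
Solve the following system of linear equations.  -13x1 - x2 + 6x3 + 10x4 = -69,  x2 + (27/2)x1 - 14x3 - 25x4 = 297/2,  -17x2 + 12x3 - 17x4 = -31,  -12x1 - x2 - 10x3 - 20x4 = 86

no solution

Row-reduce:
R1 ← R1 / (-13).
R2 ← R2 − 27/2·R1.
R4 ← R4 + 12·R1.
R2 ← R2 / (-1/26).
R1 ← R1 − 1/13·R2.
R3 ← R3 + 17·R2.
R4 ← R4 + 1/13·R2.
R3 ← R3 / (3446).
R1 ← R1 + 16·R3.
R2 ← R2 − 202·R3.
Row 4 reduces to 0 = -4, a contradiction. The system is inconsistent.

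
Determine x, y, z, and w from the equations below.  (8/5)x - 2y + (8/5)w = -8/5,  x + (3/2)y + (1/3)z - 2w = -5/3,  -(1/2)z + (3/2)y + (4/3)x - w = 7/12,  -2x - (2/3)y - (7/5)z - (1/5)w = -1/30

Row-reduce the augmented matrix:
R1 ← R1 / (8/5).
R2 ← R2 − 1·R1.
R3 ← R3 − 4/3·R1.
R4 ← R4 + 2·R1.
R2 ← R2 / (11/4).
R1 ← R1 + 5/4·R2.
R3 ← R3 − 19/6·R2.
R4 ← R4 + 19/6·R2.
R3 ← R3 / (-175/198).
R1 ← R1 − 5/33·R3.
R2 ← R2 − 4/33·R3.
R4 ← R4 + 503/495·R3.
R4 ← R4 / (-7727/2625).
R1 ← R1 + 6/35·R4.
R2 ← R2 + 164/175·R4.
R3 ← R3 + 222/175·R4.
Reading off the reduced rows gives x = -1/2, y = 2, z = -1/2, w = 2.

x = -1/2, y = 2, z = -1/2, w = 2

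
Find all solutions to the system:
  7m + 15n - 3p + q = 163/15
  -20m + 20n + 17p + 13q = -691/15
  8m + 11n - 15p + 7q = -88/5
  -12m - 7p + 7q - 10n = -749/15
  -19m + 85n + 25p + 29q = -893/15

m = 5/3, n = 1/3, p = 1, q = -14/5

Row-reduce the augmented matrix:
R1 ← R1 / (7).
R2 ← R2 + 20·R1.
R3 ← R3 − 8·R1.
R4 ← R4 + 12·R1.
R5 ← R5 + 19·R1.
R2 ← R2 / (440/7).
R1 ← R1 − 15/7·R2.
R3 ← R3 + 43/7·R2.
R4 ← R4 − 110/7·R2.
R5 ← R5 − 880/7·R2.
R3 ← R3 / (-4729/440).
R1 ← R1 + 63/88·R3.
R2 ← R2 − 59/440·R3.
R4 ← R4 + 57/4·R3.
R4 ← R4 / (-23978/4729).
R1 ← R1 + 4214/4729·R4.
R2 ← R2 − 1630/4729·R4.
R3 ← R3 + 3259/4729·R4.
R5 reduces to 0 = 0, so the extra equation is consistent.
Reading off the reduced rows gives m = 5/3, n = 1/3, p = 1, q = -14/5.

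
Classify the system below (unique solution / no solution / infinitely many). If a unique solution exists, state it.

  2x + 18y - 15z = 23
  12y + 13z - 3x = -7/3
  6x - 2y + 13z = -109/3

Row-reduce the augmented matrix:
R1 ← R1 / (2).
R2 ← R2 + 3·R1.
R3 ← R3 − 6·R1.
R2 ← R2 / (39).
R1 ← R1 − 9·R2.
R3 ← R3 + 56·R2.
R3 ← R3 / (1730/39).
R1 ← R1 + 69/13·R3.
R2 ← R2 + 19/78·R3.
Reading off the reduced rows gives x = -3, y = 1/2, z = -4/3.

x = -3, y = 1/2, z = -4/3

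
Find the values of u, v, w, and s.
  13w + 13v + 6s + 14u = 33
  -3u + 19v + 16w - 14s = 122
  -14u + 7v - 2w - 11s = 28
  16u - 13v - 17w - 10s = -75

u = -1, v = -1, w = 6, s = -3

Row-reduce the augmented matrix:
R1 ← R1 / (14).
R2 ← R2 + 3·R1.
R3 ← R3 + 14·R1.
R4 ← R4 − 16·R1.
R2 ← R2 / (305/14).
R1 ← R1 − 13/14·R2.
R3 ← R3 − 20·R2.
R4 ← R4 + 195/7·R2.
R3 ← R3 / (-381/61).
R1 ← R1 − 39/305·R3.
R2 ← R2 − 263/305·R3.
R4 ← R4 + 478/61·R3.
R4 ← R4 / (-15806/381).
R1 ← R1 − 703/635·R4.
R2 ← R2 − 643/1905·R4.
R3 ← R3 + 407/381·R4.
Reading off the reduced rows gives u = -1, v = -1, w = 6, s = -3.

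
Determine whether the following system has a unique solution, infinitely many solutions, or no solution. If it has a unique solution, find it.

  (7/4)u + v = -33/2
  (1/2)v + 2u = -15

u = -6, v = -6

Row-reduce the augmented matrix:
R1 ← R1 / (7/4).
R2 ← R2 − 2·R1.
R2 ← R2 / (-9/14).
R1 ← R1 − 4/7·R2.
Reading off the reduced rows gives u = -6, v = -6.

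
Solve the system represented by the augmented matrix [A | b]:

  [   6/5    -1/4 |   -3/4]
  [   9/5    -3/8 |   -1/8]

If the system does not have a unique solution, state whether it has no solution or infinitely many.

no solution

Row-reduce:
R1 ← R1 / (6/5).
R2 ← R2 − 9/5·R1.
Row 2 reduces to 0 = 1, a contradiction. The system is inconsistent.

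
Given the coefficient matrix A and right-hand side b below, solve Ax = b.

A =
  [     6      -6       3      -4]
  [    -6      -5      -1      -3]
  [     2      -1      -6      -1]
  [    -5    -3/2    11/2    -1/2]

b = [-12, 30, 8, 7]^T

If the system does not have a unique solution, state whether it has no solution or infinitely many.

infinitely many solutions

Row-reduce:
R1 ← R1 / (6).
R2 ← R2 + 6·R1.
R3 ← R3 − 2·R1.
R4 ← R4 + 5·R1.
R2 ← R2 / (-11).
R1 ← R1 + 1·R2.
R3 ← R3 − 1·R2.
R4 ← R4 + 13/2·R2.
R3 ← R3 / (-75/11).
R1 ← R1 − 7/22·R3.
R2 ← R2 + 2/11·R3.
R4 ← R4 − 75/11·R3.
Rank is 3 with 4 unknowns, leaving x_4 free.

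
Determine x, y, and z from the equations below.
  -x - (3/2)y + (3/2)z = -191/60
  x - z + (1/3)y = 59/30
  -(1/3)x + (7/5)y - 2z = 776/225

Row-reduce the augmented matrix:
R1 ← R1 / (-1).
R2 ← R2 − 1·R1.
R3 ← R3 + 1/3·R1.
R2 ← R2 / (-7/6).
R1 ← R1 − 3/2·R2.
R3 ← R3 − 19/10·R2.
R3 ← R3 / (-59/35).
R1 ← R1 + 6/7·R3.
R2 ← R2 + 3/7·R3.
Reading off the reduced rows gives x = 1/3, y = 2/5, z = -3/2.

x = 1/3, y = 2/5, z = -3/2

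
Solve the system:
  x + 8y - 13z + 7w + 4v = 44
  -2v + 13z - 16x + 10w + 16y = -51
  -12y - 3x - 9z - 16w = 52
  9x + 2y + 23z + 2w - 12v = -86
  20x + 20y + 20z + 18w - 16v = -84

infinitely many solutions

Row-reduce:
R2 ← R2 + 16·R1.
R3 ← R3 + 3·R1.
R4 ← R4 − 9·R1.
R5 ← R5 − 20·R1.
R2 ← R2 / (144).
R1 ← R1 − 8·R2.
R3 ← R3 − 12·R2.
R4 ← R4 + 70·R2.
R5 ← R5 + 140·R2.
R3 ← R3 / (-127/4).
R1 ← R1 + 13/6·R3.
R2 ← R2 + 65/48·R3.
R4 ← R4 − 1085/24·R3.
R5 ← R5 − 1085/12·R3.
R4 ← R4 / (-2299/254).
R1 ← R1 − 73/127·R4.
R2 ← R2 − 1627/1524·R4.
R3 ← R3 − 62/381·R4.
R5 ← R5 + 2299/127·R4.
Rank is 4 with 5 unknowns, leaving v free.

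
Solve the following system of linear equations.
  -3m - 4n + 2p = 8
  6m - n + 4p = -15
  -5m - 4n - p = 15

m = -2, n = -1, p = -1

Row-reduce the augmented matrix:
R1 ← R1 / (-3).
R2 ← R2 − 6·R1.
R3 ← R3 + 5·R1.
R2 ← R2 / (-9).
R1 ← R1 − 4/3·R2.
R3 ← R3 − 8/3·R2.
R3 ← R3 / (-53/27).
R1 ← R1 − 14/27·R3.
R2 ← R2 + 8/9·R3.
Reading off the reduced rows gives m = -2, n = -1, p = -1.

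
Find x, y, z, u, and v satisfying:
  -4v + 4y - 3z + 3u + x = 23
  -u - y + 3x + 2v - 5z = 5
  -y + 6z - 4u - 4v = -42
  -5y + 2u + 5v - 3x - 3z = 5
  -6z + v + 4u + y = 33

Row-reduce the augmented matrix:
R2 ← R2 − 3·R1.
R4 ← R4 + 3·R1.
R2 ← R2 / (-13).
R1 ← R1 − 4·R2.
R3 ← R3 + 1·R2.
R4 ← R4 − 7·R2.
R5 ← R5 − 1·R2.
R3 ← R3 / (74/13).
R1 ← R1 + 23/13·R3.
R2 ← R2 + 4/13·R3.
R4 ← R4 + 128/13·R3.
R5 ← R5 + 74/13·R3.
R4 ← R4 / (1/37).
R1 ← R1 + 40/37·R4.
R2 ← R2 − 22/37·R4.
R3 ← R3 + 21/37·R4.
R5 ← R5 / (-3).
R1 ← R1 + 331·R5.
R2 ← R2 − 180·R5.
R3 ← R3 + 174·R5.
R4 ← R4 + 305·R5.
Reading off the reduced rows gives x = 1, y = 4, z = -1, u = 5, v = 3.

x = 1, y = 4, z = -1, u = 5, v = 3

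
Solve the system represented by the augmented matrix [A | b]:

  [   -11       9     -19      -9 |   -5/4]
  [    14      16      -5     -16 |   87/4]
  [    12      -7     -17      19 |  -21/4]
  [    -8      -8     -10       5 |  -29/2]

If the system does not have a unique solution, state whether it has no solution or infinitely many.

Row-reduce the augmented matrix:
R1 ← R1 / (-11).
R2 ← R2 − 14·R1.
R3 ← R3 − 12·R1.
R4 ← R4 + 8·R1.
R2 ← R2 / (302/11).
R1 ← R1 + 9/11·R2.
R3 ← R3 − 31/11·R2.
R4 ← R4 + 160/11·R2.
R3 ← R3 / (-10489/302).
R1 ← R1 − 259/302·R3.
R2 ← R2 + 321/302·R3.
R4 ← R4 + 1758/151·R3.
R4 ← R4 / (-73659/10489).
R1 ← R1 − 3108/10489·R4.
R2 ← R2 + 14341/10489·R4.
R3 ← R3 + 3624/10489·R4.
Reading off the reduced rows gives x_1 = 1/2, x_2 = 1, x_3 = 1/4, x_4 = 0.

x_1 = 1/2, x_2 = 1, x_3 = 1/4, x_4 = 0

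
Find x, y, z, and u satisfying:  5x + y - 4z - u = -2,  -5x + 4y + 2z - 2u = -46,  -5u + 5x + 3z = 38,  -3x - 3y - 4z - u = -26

Row-reduce the augmented matrix:
R1 ← R1 / (5).
R2 ← R2 + 5·R1.
R3 ← R3 − 5·R1.
R4 ← R4 + 3·R1.
R2 ← R2 / (5).
R1 ← R1 − 1/5·R2.
R3 ← R3 + 1·R2.
R4 ← R4 + 12/5·R2.
R3 ← R3 / (33/5).
R1 ← R1 + 18/25·R3.
R2 ← R2 + 2/5·R3.
R4 ← R4 + 184/25·R3.
R4 ← R4 / (-1348/165).
R1 ← R1 + 32/55·R4.
R2 ← R2 + 29/33·R4.
R3 ← R3 + 23/33·R4.
Reading off the reduced rows gives x = 6, y = -6, z = 6, u = 2.

x = 6, y = -6, z = 6, u = 2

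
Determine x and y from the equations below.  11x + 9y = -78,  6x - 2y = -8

Row-reduce the augmented matrix:
R1 ← R1 / (11).
R2 ← R2 − 6·R1.
R2 ← R2 / (-76/11).
R1 ← R1 − 9/11·R2.
Reading off the reduced rows gives x = -3, y = -5.

x = -3, y = -5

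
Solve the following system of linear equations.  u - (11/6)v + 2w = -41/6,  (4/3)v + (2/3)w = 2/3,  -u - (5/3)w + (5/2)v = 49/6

Row-reduce:
R3 ← R3 + 1·R1.
R2 ← R2 / (4/3).
R1 ← R1 + 11/6·R2.
R3 ← R3 − 2/3·R2.
Row 3 reduces to 0 = 1, a contradiction. The system is inconsistent.

no solution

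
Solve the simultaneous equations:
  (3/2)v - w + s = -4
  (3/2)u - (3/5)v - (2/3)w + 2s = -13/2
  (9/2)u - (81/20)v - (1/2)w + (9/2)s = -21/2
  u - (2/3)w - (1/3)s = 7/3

no solution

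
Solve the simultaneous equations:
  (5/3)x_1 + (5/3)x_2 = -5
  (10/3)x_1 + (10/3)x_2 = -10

infinitely many solutions

Row-reduce:
R1 ← R1 / (5/3).
R2 ← R2 − 10/3·R1.
Rank is 1 with 2 unknowns, leaving x_2 free.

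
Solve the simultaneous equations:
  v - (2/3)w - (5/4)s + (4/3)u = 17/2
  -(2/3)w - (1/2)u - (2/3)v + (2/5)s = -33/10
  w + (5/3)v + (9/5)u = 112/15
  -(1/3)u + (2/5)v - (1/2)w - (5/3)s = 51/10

Row-reduce the augmented matrix:
R1 ← R1 / (4/3).
R2 ← R2 + 1/2·R1.
R3 ← R3 − 9/5·R1.
R4 ← R4 + 1/3·R1.
R2 ← R2 / (-7/24).
R1 ← R1 − 3/4·R2.
R3 ← R3 − 19/60·R2.
R4 ← R4 − 13/20·R2.
R3 ← R3 / (19/21).
R1 ← R1 + 20/7·R3.
R2 ← R2 − 22/7·R3.
R4 ← R4 + 569/210·R3.
R4 ← R4 / (153769/57000).
R1 ← R1 − 378/95·R4.
R2 ← R2 + 10197/1900·R4.
R3 ← R3 − 3387/1900·R4.
Reading off the reduced rows gives u = 1, v = 4, w = -1, s = -2.

u = 1, v = 4, w = -1, s = -2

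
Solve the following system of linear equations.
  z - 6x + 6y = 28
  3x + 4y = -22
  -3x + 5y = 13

x = -6, y = -1, z = -2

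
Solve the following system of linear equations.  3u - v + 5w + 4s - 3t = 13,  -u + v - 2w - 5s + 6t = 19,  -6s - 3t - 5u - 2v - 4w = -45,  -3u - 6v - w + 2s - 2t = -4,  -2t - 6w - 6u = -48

Row-reduce the augmented matrix:
R1 ← R1 / (3).
R2 ← R2 + 1·R1.
R3 ← R3 + 5·R1.
R4 ← R4 + 3·R1.
R5 ← R5 + 6·R1.
R2 ← R2 / (2/3).
R1 ← R1 + 1/3·R2.
R3 ← R3 + 11/3·R2.
R4 ← R4 + 7·R2.
R5 ← R5 + 2·R2.
R3 ← R3 / (5/2).
R1 ← R1 − 3/2·R3.
R2 ← R2 + 1/2·R3.
R4 ← R4 − 1/2·R3.
R5 ← R5 − 3·R3.
R4 ← R4 / (-143/5).
R1 ← R1 − 56/5·R4.
R2 ← R2 + 47/5·R4.
R3 ← R3 + 39/5·R4.
R5 ← R5 − 102/5·R4.
R5 ← R5 / (2102/143).
R1 ← R1 − 983/143·R5.
R2 ← R2 + 419/143·R5.
R3 ← R3 + 45/11·R5.
R4 ← R4 + 218/143·R5.
Reading off the reduced rows gives u = 3, v = -3, w = 3, s = 1, t = 6.

u = 3, v = -3, w = 3, s = 1, t = 6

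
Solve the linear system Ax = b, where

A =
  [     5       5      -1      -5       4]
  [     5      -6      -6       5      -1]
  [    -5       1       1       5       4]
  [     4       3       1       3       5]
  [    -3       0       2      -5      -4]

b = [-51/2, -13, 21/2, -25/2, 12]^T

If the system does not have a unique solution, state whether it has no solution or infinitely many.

Row-reduce the augmented matrix:
R1 ← R1 / (5).
R2 ← R2 − 5·R1.
R3 ← R3 + 5·R1.
R4 ← R4 − 4·R1.
R5 ← R5 + 3·R1.
R2 ← R2 / (-11).
R1 ← R1 − 1·R2.
R3 ← R3 − 6·R2.
R4 ← R4 + 1·R2.
R5 ← R5 − 3·R2.
R3 ← R3 / (-30/11).
R1 ← R1 + 36/55·R3.
R2 ← R2 − 5/11·R3.
R4 ← R4 − 124/55·R3.
R5 ← R5 − 2/55·R3.
R4 ← R4 / (53/5).
R1 ← R1 + 7/5·R4.
R3 ← R3 + 2·R4.
R5 ← R5 + 26/5·R4.
R5 ← R5 / (93/265).
R1 ← R1 + 37/795·R5.
R2 ← R2 − 4/3·R5.
R3 ← R3 + 109/159·R5.
R4 ← R4 − 496/795·R5.
Reading off the reduced rows gives x_1 = -2, x_2 = -5/2, x_3 = 3, x_4 = 0, x_5 = 0.

x_1 = -2, x_2 = -5/2, x_3 = 3, x_4 = 0, x_5 = 0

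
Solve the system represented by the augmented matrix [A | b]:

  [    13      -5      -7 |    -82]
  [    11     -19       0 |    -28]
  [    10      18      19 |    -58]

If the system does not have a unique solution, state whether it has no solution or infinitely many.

x_1 = -6, x_2 = -2, x_3 = 2

Row-reduce the augmented matrix:
R1 ← R1 / (13).
R2 ← R2 − 11·R1.
R3 ← R3 − 10·R1.
R2 ← R2 / (-192/13).
R1 ← R1 + 5/13·R2.
R3 ← R3 − 284/13·R2.
R3 ← R3 / (1591/48).
R1 ← R1 + 133/192·R3.
R2 ← R2 + 77/192·R3.
Reading off the reduced rows gives x_1 = -6, x_2 = -2, x_3 = 2.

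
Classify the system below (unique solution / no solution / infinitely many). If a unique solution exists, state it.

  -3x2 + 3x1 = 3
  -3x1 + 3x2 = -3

infinitely many solutions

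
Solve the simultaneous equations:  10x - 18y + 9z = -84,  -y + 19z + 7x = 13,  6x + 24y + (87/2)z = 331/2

no solution

Row-reduce:
R1 ← R1 / (10).
R2 ← R2 − 7·R1.
R3 ← R3 − 6·R1.
R2 ← R2 / (58/5).
R1 ← R1 + 9/5·R2.
R3 ← R3 − 174/5·R2.
Row 3 reduces to 0 = 1/2, a contradiction. The system is inconsistent.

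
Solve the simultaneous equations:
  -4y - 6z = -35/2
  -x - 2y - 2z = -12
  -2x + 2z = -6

Row-reduce:
Swap R1 and R2.
R1 ← R1 / (-1).
R3 ← R3 + 2·R1.
R2 ← R2 / (-4).
R1 ← R1 − 2·R2.
R3 ← R3 − 4·R2.
Row 3 reduces to 0 = 1/2, a contradiction. The system is inconsistent.

no solution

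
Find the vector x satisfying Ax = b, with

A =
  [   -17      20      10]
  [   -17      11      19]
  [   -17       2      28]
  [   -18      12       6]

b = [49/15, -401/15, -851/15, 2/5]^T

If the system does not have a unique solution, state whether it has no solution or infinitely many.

Row-reduce the augmented matrix:
R1 ← R1 / (-17).
R2 ← R2 + 17·R1.
R3 ← R3 + 17·R1.
R4 ← R4 + 18·R1.
R2 ← R2 / (-9).
R1 ← R1 + 20/17·R2.
R3 ← R3 + 18·R2.
R4 ← R4 + 156/17·R2.
Swap R3 and R4.
R3 ← R3 / (-234/17).
R1 ← R1 + 30/17·R3.
R2 ← R2 + 1·R3.
R4 reduces to 0 = 0, so the extra equation is consistent.
Reading off the reduced rows gives x_1 = 1/5, x_2 = 4/3, x_3 = -2.

x_1 = 1/5, x_2 = 4/3, x_3 = -2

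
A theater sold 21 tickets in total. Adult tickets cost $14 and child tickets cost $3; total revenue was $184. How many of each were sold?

adult tickets: 11, child tickets: 10

Let a = adult tickets, c = child tickets.
  a + c = 21
  14a + 3c = 184
From equation 1: a = 21 − c.
Substitute into equation 2 and solve: c = 10.
Then a = 11.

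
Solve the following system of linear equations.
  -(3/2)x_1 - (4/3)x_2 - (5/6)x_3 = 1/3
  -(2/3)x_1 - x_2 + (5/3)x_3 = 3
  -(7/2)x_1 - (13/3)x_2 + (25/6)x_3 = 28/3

infinitely many solutions

Row-reduce:
R1 ← R1 / (-3/2).
R2 ← R2 + 2/3·R1.
R3 ← R3 + 7/2·R1.
R2 ← R2 / (-11/27).
R1 ← R1 − 8/9·R2.
R3 ← R3 + 11/9·R2.
Rank is 2 with 3 unknowns, leaving x_3 free.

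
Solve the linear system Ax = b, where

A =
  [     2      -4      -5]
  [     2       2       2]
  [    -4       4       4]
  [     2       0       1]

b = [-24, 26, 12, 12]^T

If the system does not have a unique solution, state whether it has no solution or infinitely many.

x_1 = 5, x_2 = 6, x_3 = 2

Row-reduce the augmented matrix:
R1 ← R1 / (2).
R2 ← R2 − 2·R1.
R3 ← R3 + 4·R1.
R4 ← R4 − 2·R1.
R2 ← R2 / (6).
R1 ← R1 + 2·R2.
R3 ← R3 + 4·R2.
R4 ← R4 − 4·R2.
R3 ← R3 / (-4/3).
R1 ← R1 + 1/6·R3.
R2 ← R2 − 7/6·R3.
R4 ← R4 − 4/3·R3.
R4 reduces to 0 = 0, so the extra equation is consistent.
Reading off the reduced rows gives x_1 = 5, x_2 = 6, x_3 = 2.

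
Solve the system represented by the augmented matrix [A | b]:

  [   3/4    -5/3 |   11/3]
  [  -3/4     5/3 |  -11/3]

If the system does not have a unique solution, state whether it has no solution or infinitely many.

Row-reduce:
R1 ← R1 / (3/4).
R2 ← R2 + 3/4·R1.
Rank is 1 with 2 unknowns, leaving x_2 free.

infinitely many solutions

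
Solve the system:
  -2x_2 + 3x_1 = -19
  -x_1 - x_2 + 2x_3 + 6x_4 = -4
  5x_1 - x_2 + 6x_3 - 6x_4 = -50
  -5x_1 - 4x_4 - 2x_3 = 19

Row-reduce the augmented matrix:
R1 ← R1 / (3).
R2 ← R2 + 1·R1.
R3 ← R3 − 5·R1.
R4 ← R4 + 5·R1.
R2 ← R2 / (-5/3).
R1 ← R1 + 2/3·R2.
R3 ← R3 − 7/3·R2.
R4 ← R4 + 10/3·R2.
R3 ← R3 / (44/5).
R1 ← R1 + 4/5·R3.
R2 ← R2 + 6/5·R3.
R4 ← R4 + 6·R3.
R4 ← R4 / (-158/11).
R1 ← R1 + 24/11·R4.
R2 ← R2 + 36/11·R4.
R3 ← R3 − 3/11·R4.
Reading off the reduced rows gives x_1 = -3, x_2 = 5, x_3 = -4, x_4 = 1.

x_1 = -3, x_2 = 5, x_3 = -4, x_4 = 1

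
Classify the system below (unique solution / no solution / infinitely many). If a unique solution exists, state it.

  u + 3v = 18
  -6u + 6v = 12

u = 3, v = 5

Row-reduce the augmented matrix:
R2 ← R2 + 6·R1.
R2 ← R2 / (24).
R1 ← R1 − 3·R2.
Reading off the reduced rows gives u = 3, v = 5.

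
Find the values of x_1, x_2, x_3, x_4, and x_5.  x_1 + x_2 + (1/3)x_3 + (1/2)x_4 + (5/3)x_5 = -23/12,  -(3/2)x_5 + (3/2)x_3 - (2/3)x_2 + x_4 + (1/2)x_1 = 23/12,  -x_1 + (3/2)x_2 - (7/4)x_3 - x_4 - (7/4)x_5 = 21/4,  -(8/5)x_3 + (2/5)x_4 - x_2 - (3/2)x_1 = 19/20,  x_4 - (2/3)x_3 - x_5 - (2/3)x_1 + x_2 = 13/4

Row-reduce the augmented matrix:
R2 ← R2 − 1/2·R1.
R3 ← R3 + 1·R1.
R4 ← R4 + 3/2·R1.
R5 ← R5 + 2/3·R1.
R2 ← R2 / (-7/6).
R1 ← R1 − 1·R2.
R3 ← R3 − 5/2·R2.
R4 ← R4 − 1/2·R2.
R5 ← R5 − 5/3·R2.
R3 ← R3 / (121/84).
R1 ← R1 − 31/21·R3.
R2 ← R2 + 8/7·R3.
R4 ← R4 + 37/70·R3.
R5 ← R5 − 92/63·R3.
R4 ← R4 / (1136/605).
R1 ← R1 − 1/121·R4.
R2 ← R2 − 57/242·R4.
R3 ← R3 − 93/121·R4.
R5 ← R5 − 931/726·R4.
R5 ← R5 / (14863/6816).
R1 ← R1 − 5541/1136·R5.
R2 ← R2 + 4515/2272·R5.
R3 ← R3 + 3839/1136·R5.
R4 ← R4 + 221/1136·R5.
Reading off the reduced rows gives x_1 = 3, x_2 = -1/4, x_3 = -3, x_4 = 1, x_5 = -5/2.

x_1 = 3, x_2 = -1/4, x_3 = -3, x_4 = 1, x_5 = -5/2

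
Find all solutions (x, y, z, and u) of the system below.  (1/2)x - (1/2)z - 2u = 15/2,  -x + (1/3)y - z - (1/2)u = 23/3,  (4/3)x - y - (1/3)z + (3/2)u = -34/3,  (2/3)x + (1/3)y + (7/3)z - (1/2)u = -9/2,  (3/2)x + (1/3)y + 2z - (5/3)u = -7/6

Row-reduce:
R1 ← R1 / (1/2).
R2 ← R2 + 1·R1.
R3 ← R3 − 4/3·R1.
R4 ← R4 − 2/3·R1.
R5 ← R5 − 3/2·R1.
R2 ← R2 / (1/3).
R3 ← R3 + 1·R2.
R4 ← R4 − 1/3·R2.
R5 ← R5 − 1/3·R2.
R3 ← R3 / (-5).
R1 ← R1 + 1·R3.
R2 ← R2 + 6·R3.
R4 ← R4 − 5·R3.
R5 ← R5 − 11/2·R3.
Swap R4 and R5.
R4 ← R4 / (3/2).
R1 ← R1 + 8/3·R4.
R2 ← R2 + 11/2·R4.
R3 ← R3 − 4/3·R4.
Row 5 reduces to 0 = -1/2, a contradiction. The system is inconsistent.

no solution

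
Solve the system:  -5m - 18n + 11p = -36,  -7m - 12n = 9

Row-reduce:
R1 ← R1 / (-5).
R2 ← R2 + 7·R1.
R2 ← R2 / (66/5).
R1 ← R1 − 18/5·R2.
Rank is 2 with 3 unknowns, leaving p free.

infinitely many solutions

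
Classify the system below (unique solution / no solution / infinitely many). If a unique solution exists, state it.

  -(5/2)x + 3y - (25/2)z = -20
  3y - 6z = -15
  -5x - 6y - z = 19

no solution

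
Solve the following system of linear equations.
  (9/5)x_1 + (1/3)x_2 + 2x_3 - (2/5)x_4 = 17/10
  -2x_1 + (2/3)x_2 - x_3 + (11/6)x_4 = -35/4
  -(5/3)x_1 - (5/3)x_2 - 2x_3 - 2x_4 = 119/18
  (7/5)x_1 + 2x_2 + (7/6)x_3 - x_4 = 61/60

x_1 = 7/3, x_2 = -3/2, x_3 = -3/2, x_4 = -5/2

Row-reduce the augmented matrix:
R1 ← R1 / (9/5).
R2 ← R2 + 2·R1.
R3 ← R3 + 5/3·R1.
R4 ← R4 − 7/5·R1.
R2 ← R2 / (28/27).
R1 ← R1 − 5/27·R2.
R3 ← R3 + 110/81·R2.
R4 ← R4 − 47/27·R2.
R3 ← R3 / (61/42).
R1 ← R1 − 25/28·R3.
R2 ← R2 − 33/28·R3.
R4 ← R4 + 205/84·R3.
R4 ← R4 / (-43339/10980).
R1 ← R1 + 8/61·R4.
R2 ← R2 − 109/61·R4.
R3 ← R3 + 139/366·R4.
Reading off the reduced rows gives x_1 = 7/3, x_2 = -3/2, x_3 = -3/2, x_4 = -5/2.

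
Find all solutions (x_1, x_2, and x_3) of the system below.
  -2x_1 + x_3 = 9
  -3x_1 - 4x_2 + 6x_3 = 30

infinitely many solutions

Row-reduce:
R1 ← R1 / (-2).
R2 ← R2 + 3·R1.
R2 ← R2 / (-4).
Rank is 2 with 3 unknowns, leaving x_3 free.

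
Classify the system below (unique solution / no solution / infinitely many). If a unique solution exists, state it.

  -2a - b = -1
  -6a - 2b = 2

a = -2, b = 5

From equation 1: b = 1 − 2·a.
Substitute into equation 2 and solve: a = -2.
Then b = 5.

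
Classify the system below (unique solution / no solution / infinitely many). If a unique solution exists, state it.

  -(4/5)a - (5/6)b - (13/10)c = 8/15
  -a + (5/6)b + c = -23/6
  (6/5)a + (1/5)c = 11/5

infinitely many solutions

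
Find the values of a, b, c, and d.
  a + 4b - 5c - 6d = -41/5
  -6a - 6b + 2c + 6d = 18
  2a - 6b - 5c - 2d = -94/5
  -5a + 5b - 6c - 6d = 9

Row-reduce the augmented matrix:
R2 ← R2 + 6·R1.
R3 ← R3 − 2·R1.
R4 ← R4 + 5·R1.
R2 ← R2 / (18).
R1 ← R1 − 4·R2.
R3 ← R3 + 14·R2.
R4 ← R4 − 25·R2.
R3 ← R3 / (-151/9).
R1 ← R1 − 11/9·R3.
R2 ← R2 + 14/9·R3.
R4 ← R4 − 71/9·R3.
R4 ← R4 / (-91/151).
R1 ← R1 + 46/151·R4.
R2 ← R2 + 65/151·R4.
R3 ← R3 − 120/151·R4.
Reading off the reduced rows gives a = -13/5, b = 8/5, c = 0, d = 2.

a = -13/5, b = 8/5, c = 0, d = 2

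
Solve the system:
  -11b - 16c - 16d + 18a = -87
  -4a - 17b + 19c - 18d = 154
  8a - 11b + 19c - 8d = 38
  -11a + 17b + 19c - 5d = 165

Row-reduce the augmented matrix:
R1 ← R1 / (18).
R2 ← R2 + 4·R1.
R3 ← R3 − 8·R1.
R4 ← R4 + 11·R1.
R2 ← R2 / (-175/9).
R1 ← R1 + 11/18·R2.
R3 ← R3 + 55/9·R2.
R4 ← R4 − 185/18·R2.
R3 ← R3 / (744/35).
R1 ← R1 + 481/350·R3.
R2 ← R2 + 139/175·R3.
R4 ← R4 − 1217/70·R3.
R4 ← R4 / (-23053/744).
R1 ← R1 − 629/3720·R4.
R2 ← R2 − 2471/1860·R4.
R3 ← R3 − 103/372·R4.
Reading off the reduced rows gives a = -6, b = 1, c = 3, d = -5.

a = -6, b = 1, c = 3, d = -5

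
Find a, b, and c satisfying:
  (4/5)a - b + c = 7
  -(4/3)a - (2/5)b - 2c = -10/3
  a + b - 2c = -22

a = -5, b = -5, c = 6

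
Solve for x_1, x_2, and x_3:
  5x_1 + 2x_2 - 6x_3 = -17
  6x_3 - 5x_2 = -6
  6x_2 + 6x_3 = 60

x_1 = -1, x_2 = 6, x_3 = 4

Row-reduce the augmented matrix:
R1 ← R1 / (5).
R2 ← R2 / (-5).
R1 ← R1 − 2/5·R2.
R3 ← R3 − 6·R2.
R3 ← R3 / (66/5).
R1 ← R1 + 18/25·R3.
R2 ← R2 + 6/5·R3.
Reading off the reduced rows gives x_1 = -1, x_2 = 6, x_3 = 4.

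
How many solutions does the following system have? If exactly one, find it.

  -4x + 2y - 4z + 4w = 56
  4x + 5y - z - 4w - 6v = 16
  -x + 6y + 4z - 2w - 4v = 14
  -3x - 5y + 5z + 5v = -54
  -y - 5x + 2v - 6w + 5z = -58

x = -2, y = 4, z = -4, w = 6, v = -4

Row-reduce the augmented matrix:
R1 ← R1 / (-4).
R2 ← R2 − 4·R1.
R3 ← R3 + 1·R1.
R4 ← R4 + 3·R1.
R5 ← R5 + 5·R1.
R2 ← R2 / (7).
R1 ← R1 + 1/2·R2.
R3 ← R3 − 11/2·R2.
R4 ← R4 + 13/2·R2.
R5 ← R5 + 7/2·R2.
R3 ← R3 / (125/14).
R1 ← R1 − 9/14·R3.
R2 ← R2 + 5/7·R3.
R4 ← R4 − 47/14·R3.
R5 ← R5 − 15/2·R3.
R4 ← R4 / (-234/125).
R1 ← R1 + 98/125·R4.
R2 ← R2 + 6/25·R4.
R3 ← R3 + 42/125·R4.
R5 ← R5 + 212/25·R4.
R5 ← R5 / (86/39).
R1 ← R1 + 5/39·R5.
R2 ← R2 + 9/13·R5.
R3 ← R3 − 3/13·R5.
R4 ← R4 − 35/78·R5.
Reading off the reduced rows gives x = -2, y = 4, z = -4, w = 6, v = -4.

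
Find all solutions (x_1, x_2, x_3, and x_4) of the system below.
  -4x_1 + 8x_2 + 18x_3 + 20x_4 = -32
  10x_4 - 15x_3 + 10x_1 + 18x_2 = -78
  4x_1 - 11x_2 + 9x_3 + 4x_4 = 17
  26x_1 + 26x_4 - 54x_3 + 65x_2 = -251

Row-reduce:
R1 ← R1 / (-4).
R2 ← R2 − 10·R1.
R3 ← R3 − 4·R1.
R4 ← R4 − 26·R1.
R2 ← R2 / (38).
R1 ← R1 + 2·R2.
R3 ← R3 + 3·R2.
R4 ← R4 − 117·R2.
R3 ← R3 / (558/19).
R1 ← R1 + 111/38·R3.
R2 ← R2 − 15/19·R3.
R4 ← R4 + 558/19·R3.
Rank is 3 with 4 unknowns, leaving x_4 free.

infinitely many solutions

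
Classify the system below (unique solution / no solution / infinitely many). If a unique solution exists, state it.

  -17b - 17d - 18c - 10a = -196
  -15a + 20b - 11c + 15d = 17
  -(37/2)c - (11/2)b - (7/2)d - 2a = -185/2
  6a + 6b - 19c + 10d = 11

infinitely many solutions

Row-reduce:
R1 ← R1 / (-10).
R2 ← R2 + 15·R1.
R3 ← R3 + 2·R1.
R4 ← R4 − 6·R1.
R2 ← R2 / (91/2).
R1 ← R1 − 17/10·R2.
R3 ← R3 + 21/10·R2.
R4 ← R4 + 21/5·R2.
R3 ← R3 / (-1841/130).
R1 ← R1 − 547/455·R3.
R2 ← R2 − 32/91·R3.
R4 ← R4 + 1841/65·R3.
Rank is 3 with 4 unknowns, leaving d free.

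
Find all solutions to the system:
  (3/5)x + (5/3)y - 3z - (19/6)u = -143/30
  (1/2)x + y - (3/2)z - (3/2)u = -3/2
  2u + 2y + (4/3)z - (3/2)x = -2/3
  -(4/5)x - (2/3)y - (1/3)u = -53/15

infinitely many solutions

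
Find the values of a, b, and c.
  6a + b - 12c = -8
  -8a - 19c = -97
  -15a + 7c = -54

Row-reduce the augmented matrix:
R1 ← R1 / (6).
R2 ← R2 + 8·R1.
R3 ← R3 + 15·R1.
R2 ← R2 / (4/3).
R1 ← R1 − 1/6·R2.
R3 ← R3 − 5/2·R2.
R3 ← R3 / (341/8).
R1 ← R1 − 19/8·R3.
R2 ← R2 + 105/4·R3.
Reading off the reduced rows gives a = 5, b = -2, c = 3.

a = 5, b = -2, c = 3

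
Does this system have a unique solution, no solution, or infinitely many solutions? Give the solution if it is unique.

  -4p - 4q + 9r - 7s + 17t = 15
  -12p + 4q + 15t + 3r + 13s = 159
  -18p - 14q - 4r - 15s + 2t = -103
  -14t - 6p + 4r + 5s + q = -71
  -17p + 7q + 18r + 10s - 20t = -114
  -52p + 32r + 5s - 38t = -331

Row-reduce the augmented matrix:
R1 ← R1 / (-4).
R2 ← R2 + 12·R1.
R3 ← R3 + 18·R1.
R4 ← R4 + 6·R1.
R5 ← R5 + 17·R1.
R6 ← R6 + 52·R1.
R2 ← R2 / (16).
R1 ← R1 − 1·R2.
R3 ← R3 − 4·R2.
R4 ← R4 − 7·R2.
R5 ← R5 − 24·R2.
R6 ← R6 − 52·R2.
R3 ← R3 / (-77/2).
R1 ← R1 + 3/4·R3.
R2 ← R2 + 3/2·R3.
R4 ← R4 − 1·R3.
R5 ← R5 − 63/4·R3.
R6 ← R6 + 7·R3.
R4 ← R4 / (513/616).
R1 ← R1 + 327/616·R4.
R2 ← R2 − 1117/616·R4.
R3 ← R3 + 16/77·R4.
R5 ← R5 + 351/44·R4.
R6 ← R6 + 351/22·R4.
R5 ← R5 / (-5868/19).
R1 ← R1 + 322/19·R5.
R2 ← R2 − 3176/57·R5.
R3 ← R3 + 265/57·R5.
R4 ← R4 + 1742/57·R5.
R6 ← R6 + 11736/19·R5.
R6 reduces to 0 = 0, so the extra equation is consistent.
Reading off the reduced rows gives p = 0, q = 4, r = -4, s = 5, t = 6.

p = 0, q = 4, r = -4, s = 5, t = 6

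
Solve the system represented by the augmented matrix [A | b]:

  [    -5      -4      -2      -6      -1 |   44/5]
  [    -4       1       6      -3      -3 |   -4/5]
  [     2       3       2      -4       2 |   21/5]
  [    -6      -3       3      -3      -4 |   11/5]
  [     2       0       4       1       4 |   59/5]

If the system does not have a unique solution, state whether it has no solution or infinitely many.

Row-reduce the augmented matrix:
R1 ← R1 / (-5).
R2 ← R2 + 4·R1.
R3 ← R3 − 2·R1.
R4 ← R4 + 6·R1.
R5 ← R5 − 2·R1.
R2 ← R2 / (21/5).
R1 ← R1 − 4/5·R2.
R3 ← R3 − 7/5·R2.
R4 ← R4 − 9/5·R2.
R5 ← R5 + 8/5·R2.
R3 ← R3 / (-4/3).
R1 ← R1 + 22/21·R3.
R2 ← R2 − 38/21·R3.
R4 ← R4 − 15/7·R3.
R5 ← R5 − 128/21·R3.
R4 ← R4 / (-219/28).
R1 ← R1 − 89/14·R4.
R2 ← R2 + 127/14·R4.
R3 ← R3 − 21/4·R4.
R5 ← R5 + 229/7·R4.
R5 ← R5 / (1207/219).
R1 ← R1 − 71/219·R5.
R2 ← R2 − 98/219·R5.
R3 ← R3 + 35/73·R5.
R4 ← R4 + 53/219·R5.
Reading off the reduced rows gives x_1 = 2/5, x_2 = -11/5, x_3 = 1, x_4 = -1, x_5 = 2.

x_1 = 2/5, x_2 = -11/5, x_3 = 1, x_4 = -1, x_5 = 2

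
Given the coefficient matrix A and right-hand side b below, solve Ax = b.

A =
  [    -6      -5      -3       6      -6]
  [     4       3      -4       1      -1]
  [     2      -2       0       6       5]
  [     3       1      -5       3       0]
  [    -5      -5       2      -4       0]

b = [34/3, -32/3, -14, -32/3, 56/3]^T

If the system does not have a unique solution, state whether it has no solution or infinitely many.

Row-reduce the augmented matrix:
R1 ← R1 / (-6).
R2 ← R2 − 4·R1.
R3 ← R3 − 2·R1.
R4 ← R4 − 3·R1.
R5 ← R5 + 5·R1.
R2 ← R2 / (-1/3).
R1 ← R1 − 5/6·R2.
R3 ← R3 + 11/3·R2.
R4 ← R4 + 3/2·R2.
R5 ← R5 + 5/6·R2.
R3 ← R3 / (65).
R1 ← R1 + 29/2·R3.
R2 ← R2 − 18·R3.
R4 ← R4 − 41/2·R3.
R5 ← R5 − 39/2·R3.
R4 ← R4 / (-109/65).
R1 ← R1 − 66/65·R4.
R2 ← R2 + 129/65·R4.
R3 ← R3 + 47/65·R4.
R5 ← R5 + 37/5·R4.
R5 ← R5 / (-570/109).
R1 ← R1 − 473/218·R5.
R2 ← R2 + 543/218·R5.
R3 ← R3 − 81/218·R5.
R4 ← R4 + 157/218·R5.
Reading off the reduced rows gives x_1 = -2, x_2 = -2/3, x_3 = 0, x_4 = -4/3, x_5 = -2/3.

x_1 = -2, x_2 = -2/3, x_3 = 0, x_4 = -4/3, x_5 = -2/3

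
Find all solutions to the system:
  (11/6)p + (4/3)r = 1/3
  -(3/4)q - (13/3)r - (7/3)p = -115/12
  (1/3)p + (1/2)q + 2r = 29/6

Row-reduce:
R1 ← R1 / (11/6).
R2 ← R2 + 7/3·R1.
R3 ← R3 − 1/3·R1.
R2 ← R2 / (-3/4).
R3 ← R3 − 1/2·R2.
Row 3 reduces to 0 = -4/3, a contradiction. The system is inconsistent.

no solution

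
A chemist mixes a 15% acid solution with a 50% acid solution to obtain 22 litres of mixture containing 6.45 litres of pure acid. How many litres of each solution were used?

Let a = litres of solution A, b = litres of solution B.
  a + b = 22
  (1/2)b + (3/20)a = 129/20
From equation 1: a = 22 − b.
Substitute into equation 2 and solve: b = 9.
Then a = 13.

litres of solution A: 13, litres of solution B: 9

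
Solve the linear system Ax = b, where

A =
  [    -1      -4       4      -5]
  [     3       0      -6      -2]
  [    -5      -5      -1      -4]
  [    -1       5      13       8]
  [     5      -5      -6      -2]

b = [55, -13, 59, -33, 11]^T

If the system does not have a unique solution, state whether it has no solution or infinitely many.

x_1 = -3, x_2 = -6, x_3 = 2, x_4 = -4

Row-reduce the augmented matrix:
R1 ← R1 / (-1).
R2 ← R2 − 3·R1.
R3 ← R3 + 5·R1.
R4 ← R4 + 1·R1.
R5 ← R5 − 5·R1.
R2 ← R2 / (-12).
R1 ← R1 − 4·R2.
R3 ← R3 − 15·R2.
R4 ← R4 − 9·R2.
R5 ← R5 + 25·R2.
R3 ← R3 / (-27/2).
R1 ← R1 + 2·R3.
R2 ← R2 + 1/2·R3.
R4 ← R4 − 27/2·R3.
R5 ← R5 − 3/2·R3.
Swap R4 and R5.
R4 ← R4 / (151/18).
R1 ← R1 + 17/27·R4.
R2 ← R2 − 77/54·R4.
R3 ← R3 − 1/54·R4.
R5 reduces to 0 = 0, so the extra equation is consistent.
Reading off the reduced rows gives x_1 = -3, x_2 = -6, x_3 = 2, x_4 = -4.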